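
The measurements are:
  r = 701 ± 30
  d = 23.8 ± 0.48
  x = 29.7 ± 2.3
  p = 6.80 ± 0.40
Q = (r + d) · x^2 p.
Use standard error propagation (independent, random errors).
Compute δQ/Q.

Let u = r + d = 725. δu = √(δr² + δd²) = √(900 + 0.230) = 30.0, so δu/u = 0.0414.
Q is then a monomial in u, x, p:
δQ/Q = √((δu/u)² + (2·δx/x)² + (1·δp/p)²) = √(0.00171 + 0.0240 + 0.00346) = 0.171

0.171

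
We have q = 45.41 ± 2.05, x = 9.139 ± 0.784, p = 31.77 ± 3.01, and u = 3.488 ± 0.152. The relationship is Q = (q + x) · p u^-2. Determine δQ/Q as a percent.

Let w = q + x = 54.55. δw = √(δq² + δx²) = √(4.20 + 0.615) = 2.19, so δw/w = 0.0402.
Q is then a monomial in w, p, u:
δQ/Q = √((δw/w)² + (1·δp/p)² + (-2·δu/u)²) = √(0.00162 + 0.00898 + 0.00760) = 0.135

13.5%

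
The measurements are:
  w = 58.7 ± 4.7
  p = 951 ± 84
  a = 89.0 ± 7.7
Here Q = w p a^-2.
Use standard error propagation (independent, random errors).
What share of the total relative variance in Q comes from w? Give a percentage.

(δQ/Q)² = (1·δw/w)² + (1·δp/p)² + (-2·δa/a)²
  w term: (1×0.0801)² = 0.00641
  p term: (1×0.0883)² = 0.00780
  a term: (-2×0.0865)² = 0.0299
Total = 0.0442. Share from w = 0.00641/0.0442 = 0.145.

14.5%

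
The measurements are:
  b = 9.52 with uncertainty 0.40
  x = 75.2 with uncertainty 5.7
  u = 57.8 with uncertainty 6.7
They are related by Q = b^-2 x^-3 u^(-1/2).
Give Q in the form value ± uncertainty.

Relative error in a monomial: (δQ/Q)² = Σ (nᵢ · δxᵢ/xᵢ)².
  (-2·δb/b)² = (-2×0.0420)² = 0.00706;  (-3·δx/x)² = (-3×0.0758)² = 0.0517;  (−½·δu/u)² = (-0.5×0.116)² = 0.00336
δQ/Q = √(0.0621) = 0.249
Q = 3.41e-09, so δQ = 0.249 × 3.41e-09 = 8.51e-10.

(3.41 ± 0.851) × 10^-9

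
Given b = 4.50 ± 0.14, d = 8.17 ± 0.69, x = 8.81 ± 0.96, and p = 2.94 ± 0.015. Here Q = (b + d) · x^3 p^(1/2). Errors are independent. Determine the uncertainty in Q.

4930

Let u = b + d = 12.7. δu = √(δb² + δd²) = √(0.0196 + 0.476) = 0.704, so δu/u = 0.0556.
Q is then a monomial in u, x, p:
δQ/Q = √((δu/u)² + (3·δx/x)² + (½·δp/p)²) = √(0.00309 + 0.107 + 6.51e-06) = 0.332
Q = 14900, so δQ = 0.332 × 14900 = 4930.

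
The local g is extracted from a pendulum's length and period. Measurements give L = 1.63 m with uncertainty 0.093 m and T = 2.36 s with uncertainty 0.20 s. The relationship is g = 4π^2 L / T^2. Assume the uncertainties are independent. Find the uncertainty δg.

2.07 m/s^2

Since g is a product/quotient, work with relative uncertainties:
  (1·δL/L)² = (1×0.0571)² = 0.00326;  (-2·δT/T)² = (-2×0.0847)² = 0.0287
δg/g = √(0.0320) = 0.179
g = 11.6 m/s^2, so δg = 0.179 × 11.6 = 2.07 m/s^2.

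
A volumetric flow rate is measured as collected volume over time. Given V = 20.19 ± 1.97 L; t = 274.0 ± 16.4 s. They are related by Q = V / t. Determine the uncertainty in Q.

0.00843 L/s

Products/powers → add relative errors in quadrature, weighted by exponent:
  (1·δV/V)² = (1×0.0976)² = 0.00952;  (-1·δt/t)² = (-1×0.0599)² = 0.00358
δQ/Q = √(0.0131) = 0.114
Q = 0.07369 L/s, so δQ = 0.114 × 0.07369 = 0.00843 L/s.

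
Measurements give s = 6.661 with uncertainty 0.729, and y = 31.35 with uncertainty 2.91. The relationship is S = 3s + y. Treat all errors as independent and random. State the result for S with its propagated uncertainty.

For a sum/difference, combine absolute errors in quadrature:
  (3·δs)² = 4.78;  (δy)² = 8.47
δS = √(13.3) = 3.64
S = 51.33.

51.33 ± 3.64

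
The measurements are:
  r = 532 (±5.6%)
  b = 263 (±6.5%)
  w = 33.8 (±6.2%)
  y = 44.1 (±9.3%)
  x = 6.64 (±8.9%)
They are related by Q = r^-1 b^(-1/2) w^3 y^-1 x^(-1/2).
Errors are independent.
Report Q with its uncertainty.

Each factor contributes (exponent × relative error)² to (δQ/Q)²:
  (-1·δr/r)² = (-1×0.0560)² = 0.00314;  (−½·δb/b)² = (-0.5×0.0650)² = 0.00106;  (3·δw/w)² = (3×0.0620)² = 0.0346;  (-1·δy/y)² = (-1×0.0930)² = 0.00865;  (−½·δx/x)² = (-0.5×0.0890)² = 0.00198
δQ/Q = √(0.0494) = 0.222
Q = 0.0394, so δQ = 0.222 × 0.0394 = 0.00876.

0.0394 ± 0.00876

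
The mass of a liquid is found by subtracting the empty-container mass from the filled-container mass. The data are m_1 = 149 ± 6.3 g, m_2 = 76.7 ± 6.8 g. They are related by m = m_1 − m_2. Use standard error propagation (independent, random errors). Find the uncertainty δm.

Absolute uncertainties add in quadrature for a linear combination:
  (δm_1)² = 39.7;  (δm_2)² = 46.2
δm = √(85.9) = 9.27 g

9.27 g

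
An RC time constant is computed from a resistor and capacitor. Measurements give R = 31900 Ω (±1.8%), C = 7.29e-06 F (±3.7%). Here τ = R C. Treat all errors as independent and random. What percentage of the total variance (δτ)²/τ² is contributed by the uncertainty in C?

80.9%

(δτ/τ)² = (1·δR/R)² + (1·δC/C)²
  R term: (1×0.0180)² = 0.000324
  C term: (1×0.0370)² = 0.00137
Total = 0.00169. Share from C = 0.00137/0.00169 = 0.809.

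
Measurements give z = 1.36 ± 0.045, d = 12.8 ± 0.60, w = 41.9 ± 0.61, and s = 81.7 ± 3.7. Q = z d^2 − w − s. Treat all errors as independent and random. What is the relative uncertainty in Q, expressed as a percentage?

22.6%

Let p = z·d^2 = 223. δp/p = √((1·δz/z)² + (2·δd/d)²) = √(0.00109 + 0.00879) = 0.0994, so δp = 22.2.
Q = p − w − s: δQ = √(δp² + δw² + δs²) = √(491 + 0.372 + 13.7) = 22.5
Q = 99.2, so δQ/Q = 22.5/99.2 = 0.226.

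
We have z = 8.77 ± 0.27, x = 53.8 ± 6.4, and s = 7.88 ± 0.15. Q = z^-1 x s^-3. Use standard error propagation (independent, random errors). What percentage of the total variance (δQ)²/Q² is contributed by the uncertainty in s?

(δQ/Q)² = (-1·δz/z)² + (1·δx/x)² + (-3·δs/s)²
  z term: (-1×0.0308)² = 0.000948
  x term: (1×0.119)² = 0.0142
  s term: (-3×0.0190)² = 0.00326
Total = 0.0184. Share from s = 0.00326/0.0184 = 0.178.

17.8%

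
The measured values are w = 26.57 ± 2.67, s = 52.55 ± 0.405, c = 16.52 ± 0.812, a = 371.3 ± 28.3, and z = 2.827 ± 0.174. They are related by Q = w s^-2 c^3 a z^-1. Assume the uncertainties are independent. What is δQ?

Q is a product of powers, so relative uncertainties combine in quadrature:
  (1·δw/w)² = (1×0.100)² = 0.0101;  (-2·δs/s)² = (-2×0.00771)² = 0.000238;  (3·δc/c)² = (3×0.0492)² = 0.0217;  (1·δa/a)² = (1×0.0762)² = 0.00581;  (-1·δz/z)² = (-1×0.0615)² = 0.00379
δQ/Q = √(0.0417) = 0.204
Q = 5697, so δQ = 0.204 × 5697 = 1160.

1160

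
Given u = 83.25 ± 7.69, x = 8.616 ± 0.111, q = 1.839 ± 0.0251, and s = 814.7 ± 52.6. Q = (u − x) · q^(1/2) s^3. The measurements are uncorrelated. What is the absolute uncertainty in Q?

1.2e+10

Let w = u − x = 74.63. δw = √(δu² + δx²) = √(59.1 + 0.0123) = 7.69, so δw/w = 0.103.
Q is then a monomial in w, q, s:
δQ/Q = √((δw/w)² + (½·δq/q)² + (3·δs/s)²) = √(0.0106 + 4.66e-05 + 0.0375) = 0.220
Q = 5.473e+10, so δQ = 0.220 × 5.473e+10 = 1.2e+10.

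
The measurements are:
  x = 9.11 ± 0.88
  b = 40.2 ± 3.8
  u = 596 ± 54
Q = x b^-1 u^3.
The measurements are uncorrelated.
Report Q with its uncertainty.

Relative error in a monomial: (δQ/Q)² = Σ (nᵢ · δxᵢ/xᵢ)².
  (1·δx/x)² = (1×0.0966)² = 0.00933;  (-1·δb/b)² = (-1×0.0945)² = 0.00894;  (3·δu/u)² = (3×0.0906)² = 0.0739
δQ/Q = √(0.0921) = 0.304
Q = 4.8e+07, so δQ = 0.304 × 4.8e+07 = 1.46e+07.

(4.80 ± 1.46) × 10^7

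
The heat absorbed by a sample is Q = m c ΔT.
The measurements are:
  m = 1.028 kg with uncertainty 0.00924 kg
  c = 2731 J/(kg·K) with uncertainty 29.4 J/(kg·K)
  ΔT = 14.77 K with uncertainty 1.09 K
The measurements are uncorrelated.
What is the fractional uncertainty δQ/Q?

For a monomial Q ∝ m, c, ΔT, fractional errors add in quadrature:
  (1·δm/m)² = (1×0.00899)² = 8.08e-05;  (1·δc/c)² = (1×0.0108)² = 0.000116;  (1·δΔT/ΔT)² = (1×0.0738)² = 0.00545
δQ/Q = √(0.00564) = 0.0751

0.0751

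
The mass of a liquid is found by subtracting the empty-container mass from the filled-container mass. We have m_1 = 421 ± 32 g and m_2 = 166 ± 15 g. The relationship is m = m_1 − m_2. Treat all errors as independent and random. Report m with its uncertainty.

255 ± 35.3 g

For a sum/difference, combine absolute errors in quadrature:
  (δm_1)² = 1020;  (δm_2)² = 225
δm = √(1250) = 35.3 g
m = 255 g.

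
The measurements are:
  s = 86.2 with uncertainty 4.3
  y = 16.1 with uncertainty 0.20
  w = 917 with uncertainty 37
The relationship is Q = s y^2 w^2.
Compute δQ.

1.84e+09

For a monomial Q ∝ s, y^2, w^2, fractional errors add in quadrature:
  (1·δs/s)² = (1×0.0499)² = 0.00249;  (2·δy/y)² = (2×0.0124)² = 0.000617;  (2·δw/w)² = (2×0.0403)² = 0.00651
δQ/Q = √(0.00962) = 0.0981
Q = 1.88e+10, so δQ = 0.0981 × 1.88e+10 = 1.84e+09.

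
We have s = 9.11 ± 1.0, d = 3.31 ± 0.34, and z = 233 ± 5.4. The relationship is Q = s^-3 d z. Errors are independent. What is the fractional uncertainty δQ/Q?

0.346

Each factor contributes (exponent × relative error)² to (δQ/Q)²:
  (-3·δs/s)² = (-3×0.110)² = 0.108;  (1·δd/d)² = (1×0.103)² = 0.0106;  (1·δz/z)² = (1×0.0232)² = 0.000537
δQ/Q = √(0.120) = 0.346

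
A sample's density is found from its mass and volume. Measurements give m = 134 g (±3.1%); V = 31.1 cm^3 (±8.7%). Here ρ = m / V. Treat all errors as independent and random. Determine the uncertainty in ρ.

For a monomial ρ ∝ m, V^-1, fractional errors add in quadrature:
  (1·δm/m)² = (1×0.0310)² = 0.000961;  (-1·δV/V)² = (-1×0.0870)² = 0.00757
δρ/ρ = √(0.00853) = 0.0924
ρ = 4.31 g/cm^3, so δρ = 0.0924 × 4.31 = 0.398 g/cm^3.

0.398 g/cm^3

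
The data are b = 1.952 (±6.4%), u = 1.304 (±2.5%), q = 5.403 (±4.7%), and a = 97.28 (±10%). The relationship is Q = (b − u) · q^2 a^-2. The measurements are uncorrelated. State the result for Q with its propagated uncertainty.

0.001999 ± 0.000595

Let w = b − u = 0.6480. δw = √(δb² + δu²) = √(0.0156 + 0.00106) = 0.129, so δw/w = 0.199.
Q is then a monomial in w, q, a:
δQ/Q = √((δw/w)² + (2·δq/q)² + (-2·δa/a)²) = √(0.0397 + 0.00884 + 0.0400) = 0.298
Q = 0.001999, so δQ = 0.298 × 0.001999 = 0.000595.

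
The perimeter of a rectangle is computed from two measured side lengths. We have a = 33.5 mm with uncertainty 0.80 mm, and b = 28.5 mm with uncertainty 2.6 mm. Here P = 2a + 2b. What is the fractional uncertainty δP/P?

P is a linear combination, so absolute uncertainties add in quadrature:
  (2·δa)² = 2.56;  (2·δb)² = 27.0
δP = √(29.6) = 5.44 mm
P = 124 mm, so δP/P = 5.44/124 = 0.0439.

0.0439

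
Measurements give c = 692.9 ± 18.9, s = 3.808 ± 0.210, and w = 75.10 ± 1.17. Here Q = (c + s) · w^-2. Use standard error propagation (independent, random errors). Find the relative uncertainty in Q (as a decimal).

Let u = c + s = 696.7. δu = √(δc² + δs²) = √(357 + 0.0441) = 18.9, so δu/u = 0.0271.
Q is then a monomial in u, w:
δQ/Q = √((δu/u)² + (-2·δw/w)²) = √(0.000736 + 0.000971) = 0.0413

0.0413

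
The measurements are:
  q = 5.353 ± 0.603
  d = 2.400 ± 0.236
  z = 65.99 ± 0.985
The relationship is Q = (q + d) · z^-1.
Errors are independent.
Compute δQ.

0.00997

Let u = q + d = 7.753. δu = √(δq² + δd²) = √(0.364 + 0.0557) = 0.648, so δu/u = 0.0835.
Q is then a monomial in u, z:
δQ/Q = √((δu/u)² + (-1·δz/z)²) = √(0.00698 + 0.000223) = 0.0848
Q = 0.1175, so δQ = 0.0848 × 0.1175 = 0.00997.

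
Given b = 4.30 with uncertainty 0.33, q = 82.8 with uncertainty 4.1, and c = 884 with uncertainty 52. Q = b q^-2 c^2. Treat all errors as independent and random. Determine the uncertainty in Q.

84.2

Products/powers → add relative errors in quadrature, weighted by exponent:
  (1·δb/b)² = (1×0.0767)² = 0.00589;  (-2·δq/q)² = (-2×0.0495)² = 0.00981;  (2·δc/c)² = (2×0.0588)² = 0.0138
δQ/Q = √(0.0295) = 0.172
Q = 490, so δQ = 0.172 × 490 = 84.2.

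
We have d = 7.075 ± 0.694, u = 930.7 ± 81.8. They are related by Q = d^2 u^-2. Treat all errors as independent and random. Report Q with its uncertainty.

(5.779 ± 1.52) × 10^-5

Q is a product of powers, so relative uncertainties combine in quadrature:
  (2·δd/d)² = (2×0.0981)² = 0.0385;  (-2·δu/u)² = (-2×0.0879)² = 0.0309
δQ/Q = √(0.0694) = 0.263
Q = 5.779e-05, so δQ = 0.263 × 5.779e-05 = 1.52e-05.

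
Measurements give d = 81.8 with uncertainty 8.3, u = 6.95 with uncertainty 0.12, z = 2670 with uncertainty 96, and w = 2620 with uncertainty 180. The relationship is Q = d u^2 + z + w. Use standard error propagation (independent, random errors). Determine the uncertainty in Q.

470

Let p = d·u^2 = 3950. δp/p = √((1·δd/d)² + (2·δu/u)²) = √(0.0103 + 0.00119) = 0.107, so δp = 423.
Q = p + z + w: δQ = √(δp² + δz² + δw²) = √(1.79e+05 + 9220 + 32400) = 470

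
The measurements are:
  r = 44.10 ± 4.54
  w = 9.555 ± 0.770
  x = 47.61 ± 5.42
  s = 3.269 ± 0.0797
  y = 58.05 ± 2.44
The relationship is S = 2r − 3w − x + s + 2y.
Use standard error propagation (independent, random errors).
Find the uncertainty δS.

11.9

Sums and differences: (δS)² = Σ (cᵢ δxᵢ)².
  (2·δr)² = 82.4;  (3·δw)² = 5.34;  (δx)² = 29.4;  (δs)² = 0.00635;  (2·δy)² = 23.8
δS = √(141) = 11.9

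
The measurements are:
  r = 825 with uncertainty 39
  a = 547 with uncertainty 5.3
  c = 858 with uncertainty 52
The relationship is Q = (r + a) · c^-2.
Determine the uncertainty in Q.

0.000232

Let u = r + a = 1370. δu = √(δr² + δa²) = √(1520 + 28.1) = 39.4, so δu/u = 0.0287.
Q is then a monomial in u, c:
δQ/Q = √((δu/u)² + (-2·δc/c)²) = √(0.000823 + 0.0147) = 0.125
Q = 0.00186, so δQ = 0.125 × 0.00186 = 0.000232.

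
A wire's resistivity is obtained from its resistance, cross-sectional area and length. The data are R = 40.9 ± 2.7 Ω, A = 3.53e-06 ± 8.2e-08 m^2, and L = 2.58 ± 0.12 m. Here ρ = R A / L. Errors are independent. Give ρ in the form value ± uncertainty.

(5.60 ± 0.470) × 10^-5 Ω·m

Since ρ is a product/quotient, work with relative uncertainties:
  (1·δR/R)² = (1×0.0660)² = 0.00436;  (1·δA/A)² = (1×0.0232)² = 0.000540;  (-1·δL/L)² = (-1×0.0465)² = 0.00216
δρ/ρ = √(0.00706) = 0.0840
ρ = 5.6e-05 Ω·m, so δρ = 0.0840 × 5.6e-05 = 4.7e-06 Ω·m.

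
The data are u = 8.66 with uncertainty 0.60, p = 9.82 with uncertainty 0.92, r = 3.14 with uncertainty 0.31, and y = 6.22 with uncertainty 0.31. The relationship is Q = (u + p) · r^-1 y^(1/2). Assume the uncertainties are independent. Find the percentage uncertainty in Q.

Let w = u + p = 18.5. δw = √(δu² + δp²) = √(0.360 + 0.846) = 1.10, so δw/w = 0.0594.
Q is then a monomial in w, r, y:
δQ/Q = √((δw/w)² + (-1·δr/r)² + (½·δy/y)²) = √(0.00353 + 0.00975 + 0.000621) = 0.118

11.8%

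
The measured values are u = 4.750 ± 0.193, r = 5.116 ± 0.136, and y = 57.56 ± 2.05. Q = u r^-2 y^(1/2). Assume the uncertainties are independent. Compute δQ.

Since Q is a product/quotient, work with relative uncertainties:
  (1·δu/u)² = (1×0.0406)² = 0.00165;  (-2·δr/r)² = (-2×0.0266)² = 0.00283;  (½·δy/y)² = (0.5×0.0356)² = 0.000317
δQ/Q = √(0.00479) = 0.0692
Q = 1.377, so δQ = 0.0692 × 1.377 = 0.0953.

0.0953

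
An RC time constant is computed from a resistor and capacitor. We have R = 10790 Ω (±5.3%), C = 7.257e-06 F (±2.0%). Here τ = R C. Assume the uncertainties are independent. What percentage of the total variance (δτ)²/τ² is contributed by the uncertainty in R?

87.5%

(δτ/τ)² = (1·δR/R)² + (1·δC/C)²
  R term: (1×0.0530)² = 0.00281
  C term: (1×0.0200)² = 0.000400
Total = 0.00321. Share from R = 0.00281/0.00321 = 0.875.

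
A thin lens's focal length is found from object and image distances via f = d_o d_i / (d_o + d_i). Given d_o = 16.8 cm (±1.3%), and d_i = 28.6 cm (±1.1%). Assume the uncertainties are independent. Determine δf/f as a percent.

0.915%

∂f/∂d_o = (d_i/(d_o+d_i))² = 0.397;  ∂f/∂d_i = (d_o/(d_o+d_i))² = 0.137
δf = √((∂f/∂d_o · δd_o)² + (∂f/∂d_i · δd_i)²) = √(0.00751 + 0.00186) = 0.0968 cm
f = 10.6 cm, so δf/f = 0.0968/10.6 = 0.00915.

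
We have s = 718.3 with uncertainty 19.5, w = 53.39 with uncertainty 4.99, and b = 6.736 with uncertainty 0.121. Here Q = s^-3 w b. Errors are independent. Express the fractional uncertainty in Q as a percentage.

12.5%

Relative error in a monomial: (δQ/Q)² = Σ (nᵢ · δxᵢ/xᵢ)².
  (-3·δs/s)² = (-3×0.0271)² = 0.00663;  (1·δw/w)² = (1×0.0935)² = 0.00874;  (1·δb/b)² = (1×0.0180)² = 0.000323
δQ/Q = √(0.0157) = 0.125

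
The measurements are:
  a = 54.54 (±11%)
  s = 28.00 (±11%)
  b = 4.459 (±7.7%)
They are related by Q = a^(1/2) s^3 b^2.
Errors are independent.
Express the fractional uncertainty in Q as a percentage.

36.8%

Since Q is a product/quotient, work with relative uncertainties:
  (½·δa/a)² = (0.5×0.110)² = 0.00302;  (3·δs/s)² = (3×0.110)² = 0.109;  (2·δb/b)² = (2×0.0770)² = 0.0237
δQ/Q = √(0.136) = 0.368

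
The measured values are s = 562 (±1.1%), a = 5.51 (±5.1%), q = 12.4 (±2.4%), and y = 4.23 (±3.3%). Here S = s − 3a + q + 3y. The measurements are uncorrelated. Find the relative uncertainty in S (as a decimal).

0.0110

For a sum/difference, combine absolute errors in quadrature:
  (δs)² = 38.2;  (3·δa)² = 0.711;  (δq)² = 0.0886;  (3·δy)² = 0.175
δS = √(39.2) = 6.26
S = 571, so δS/S = 6.26/571 = 0.0110.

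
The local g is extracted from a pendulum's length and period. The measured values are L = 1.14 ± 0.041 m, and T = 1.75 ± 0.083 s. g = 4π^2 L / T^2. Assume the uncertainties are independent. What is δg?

1.49 m/s^2

Products/powers → add relative errors in quadrature, weighted by exponent:
  (1·δL/L)² = (1×0.0360)² = 0.00129;  (-2·δT/T)² = (-2×0.0474)² = 0.00900
δg/g = √(0.0103) = 0.101
g = 14.7 m/s^2, so δg = 0.101 × 14.7 = 1.49 m/s^2.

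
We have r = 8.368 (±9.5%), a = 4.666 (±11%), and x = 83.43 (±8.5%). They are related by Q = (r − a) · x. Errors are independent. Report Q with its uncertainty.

308.9 ± 83.2

Let u = r − a = 3.702. δu = √(δr² + δa²) = √(0.632 + 0.263) = 0.946, so δu/u = 0.256.
Q is then a monomial in u, x:
δQ/Q = √((δu/u)² + (1·δx/x)²) = √(0.0653 + 0.00723) = 0.269
Q = 308.9, so δQ = 0.269 × 308.9 = 83.2.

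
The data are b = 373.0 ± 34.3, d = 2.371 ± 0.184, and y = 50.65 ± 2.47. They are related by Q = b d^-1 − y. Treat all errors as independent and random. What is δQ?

19.1

Let p = b·d^-1 = 157.3. δp/p = √((1·δb/b)² + (-1·δd/d)²) = √(0.00846 + 0.00602) = 0.120, so δp = 18.9.
Q = p − y: δQ = √(δp² + δy²) = √(358 + 6.10) = 19.1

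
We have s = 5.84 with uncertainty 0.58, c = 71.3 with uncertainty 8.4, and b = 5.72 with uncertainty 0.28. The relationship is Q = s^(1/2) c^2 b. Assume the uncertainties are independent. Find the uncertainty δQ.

Relative error in a monomial: (δQ/Q)² = Σ (nᵢ · δxᵢ/xᵢ)².
  (½·δs/s)² = (0.5×0.0993)² = 0.00247;  (2·δc/c)² = (2×0.118)² = 0.0555;  (1·δb/b)² = (1×0.0490)² = 0.00240
δQ/Q = √(0.0604) = 0.246
Q = 70300, so δQ = 0.246 × 70300 = 17300.

17300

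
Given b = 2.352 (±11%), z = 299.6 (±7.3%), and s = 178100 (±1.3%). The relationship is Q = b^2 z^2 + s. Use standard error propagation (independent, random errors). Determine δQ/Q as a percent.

19.4%

Let p = b^2·z^2 = 496500. δp/p = √((2·δb/b)² + (2·δz/z)²) = √(0.0484 + 0.0213) = 0.264, so δp = 1.31e+05.
Q = p + s: δQ = √(δp² + δs²) = √(1.72e+10 + 5.36e+06) = 1.31e+05
Q = 674600, so δQ/Q = 1.31e+05/674600 = 0.194.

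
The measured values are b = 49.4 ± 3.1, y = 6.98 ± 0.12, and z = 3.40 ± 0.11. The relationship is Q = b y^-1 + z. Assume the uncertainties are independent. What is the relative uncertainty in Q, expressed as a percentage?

4.52%

Let p = b·y^-1 = 7.08. δp/p = √((1·δb/b)² + (-1·δy/y)²) = √(0.00394 + 0.000296) = 0.0651, so δp = 0.460.
Q = p + z: δQ = √(δp² + δz²) = √(0.212 + 0.0121) = 0.473
Q = 10.5, so δQ/Q = 0.473/10.5 = 0.0452.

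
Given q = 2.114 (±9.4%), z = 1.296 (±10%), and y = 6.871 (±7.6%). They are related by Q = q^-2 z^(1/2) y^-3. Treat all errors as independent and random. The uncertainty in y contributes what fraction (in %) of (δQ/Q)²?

(δQ/Q)² = (-2·δq/q)² + (½·δz/z)² + (-3·δy/y)²
  q term: (-2×0.0940)² = 0.0353
  z term: (0.5×0.100)² = 0.00250
  y term: (-3×0.0760)² = 0.0520
Total = 0.0898. Share from y = 0.0520/0.0898 = 0.579.

57.9%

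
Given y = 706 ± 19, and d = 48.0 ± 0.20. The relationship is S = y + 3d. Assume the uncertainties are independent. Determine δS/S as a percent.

S is a linear combination, so absolute uncertainties add in quadrature:
  (δy)² = 361;  (3·δd)² = 0.360
δS = √(361) = 19.0
S = 850, so δS/S = 19.0/850 = 0.0224.

2.24%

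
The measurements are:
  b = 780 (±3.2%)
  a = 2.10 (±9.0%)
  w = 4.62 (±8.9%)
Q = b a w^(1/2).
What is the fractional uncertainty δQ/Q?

For a monomial Q ∝ b, a, w^(1/2), fractional errors add in quadrature:
  (1·δb/b)² = (1×0.0320)² = 0.00102;  (1·δa/a)² = (1×0.0900)² = 0.00810;  (½·δw/w)² = (0.5×0.0890)² = 0.00198
δQ/Q = √(0.0111) = 0.105

0.105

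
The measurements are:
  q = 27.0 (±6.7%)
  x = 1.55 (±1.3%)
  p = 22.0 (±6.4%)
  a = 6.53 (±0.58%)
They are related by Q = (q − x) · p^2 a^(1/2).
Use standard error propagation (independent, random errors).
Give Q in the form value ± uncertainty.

Let u = q − x = 25.4. δu = √(δq² + δx²) = √(3.27 + 0.000406) = 1.81, so δu/u = 0.0711.
Q is then a monomial in u, p, a:
δQ/Q = √((δu/u)² + (2·δp/p)² + (½·δa/a)²) = √(0.00505 + 0.0164 + 8.41e-06) = 0.146
Q = 31500, so δQ = 0.146 × 31500 = 4610.

31500 ± 4610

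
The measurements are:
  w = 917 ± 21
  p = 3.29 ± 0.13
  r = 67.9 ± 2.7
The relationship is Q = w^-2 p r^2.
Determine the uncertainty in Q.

0.00180

For a monomial Q ∝ w^-2, p, r^2, fractional errors add in quadrature:
  (-2·δw/w)² = (-2×0.0229)² = 0.00210;  (1·δp/p)² = (1×0.0395)² = 0.00156;  (2·δr/r)² = (2×0.0398)² = 0.00632
δQ/Q = √(0.00998) = 0.0999
Q = 0.0180, so δQ = 0.0999 × 0.0180 = 0.00180.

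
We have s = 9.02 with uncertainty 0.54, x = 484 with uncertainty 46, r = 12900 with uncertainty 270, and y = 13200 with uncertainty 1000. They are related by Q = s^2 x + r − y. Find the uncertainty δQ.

6110

Let p = s^2·x = 39400. δp/p = √((2·δs/s)² + (1·δx/x)²) = √(0.0143 + 0.00903) = 0.153, so δp = 6020.
Q = p + r − y: δQ = √(δp² + δr² + δy²) = √(3.62e+07 + 72900 + 1e+06) = 6110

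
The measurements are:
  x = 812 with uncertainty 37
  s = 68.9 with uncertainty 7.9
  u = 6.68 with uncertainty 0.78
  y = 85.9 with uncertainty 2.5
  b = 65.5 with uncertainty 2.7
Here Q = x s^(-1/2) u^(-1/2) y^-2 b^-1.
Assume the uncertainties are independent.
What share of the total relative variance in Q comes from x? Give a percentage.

(δQ/Q)² = (1·δx/x)² + (−½·δs/s)² + (−½·δu/u)² + (-2·δy/y)² + (-1·δb/b)²
  x term: (1×0.0456)² = 0.00208
  s term: (-0.5×0.115)² = 0.00329
  u term: (-0.5×0.117)² = 0.00341
  y term: (-2×0.0291)² = 0.00339
  b term: (-1×0.0412)² = 0.00170
Total = 0.0139. Share from x = 0.00208/0.0139 = 0.150.

15.0%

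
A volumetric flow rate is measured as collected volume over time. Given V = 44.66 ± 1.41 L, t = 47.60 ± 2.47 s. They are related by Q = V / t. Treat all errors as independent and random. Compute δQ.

For a monomial Q ∝ V, t^-1, fractional errors add in quadrature:
  (1·δV/V)² = (1×0.0316)² = 0.000997;  (-1·δt/t)² = (-1×0.0519)² = 0.00269
δQ/Q = √(0.00369) = 0.0607
Q = 0.9382 L/s, so δQ = 0.0607 × 0.9382 = 0.0570 L/s.

0.0570 L/s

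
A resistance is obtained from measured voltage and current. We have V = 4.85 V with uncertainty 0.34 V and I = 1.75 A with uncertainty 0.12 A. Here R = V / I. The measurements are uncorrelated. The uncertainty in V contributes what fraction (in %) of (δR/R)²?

51.1%

(δR/R)² = (1·δV/V)² + (-1·δI/I)²
  V term: (1×0.0701)² = 0.00491
  I term: (-1×0.0686)² = 0.00470
Total = 0.00962. Share from V = 0.00491/0.00962 = 0.511.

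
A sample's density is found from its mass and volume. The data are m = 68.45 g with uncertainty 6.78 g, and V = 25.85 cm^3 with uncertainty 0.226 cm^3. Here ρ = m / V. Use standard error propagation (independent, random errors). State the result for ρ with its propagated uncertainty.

2.648 ± 0.263 g/cm^3

Products/powers → add relative errors in quadrature, weighted by exponent:
  (1·δm/m)² = (1×0.0991)² = 0.00981;  (-1·δV/V)² = (-1×0.00874)² = 7.64e-05
δρ/ρ = √(0.00989) = 0.0994
ρ = 2.648 g/cm^3, so δρ = 0.0994 × 2.648 = 0.263 g/cm^3.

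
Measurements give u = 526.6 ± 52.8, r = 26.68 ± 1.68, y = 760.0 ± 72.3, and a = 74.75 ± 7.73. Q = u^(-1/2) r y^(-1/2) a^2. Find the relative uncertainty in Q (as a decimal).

For a monomial Q ∝ u^(-1/2), r, y^(-1/2), a^2, fractional errors add in quadrature:
  (−½·δu/u)² = (-0.5×0.100)² = 0.00251;  (1·δr/r)² = (1×0.0630)² = 0.00397;  (−½·δy/y)² = (-0.5×0.0951)² = 0.00226;  (2·δa/a)² = (2×0.103)² = 0.0428
δQ/Q = √(0.0515) = 0.227

0.227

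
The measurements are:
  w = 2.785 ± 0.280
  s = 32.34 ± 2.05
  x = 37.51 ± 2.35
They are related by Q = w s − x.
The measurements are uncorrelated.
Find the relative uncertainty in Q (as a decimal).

Let p = w·s = 90.07. δp/p = √((1·δw/w)² + (1·δs/s)²) = √(0.0101 + 0.00402) = 0.119, so δp = 10.7.
Q = p − x: δQ = √(δp² + δx²) = √(115 + 5.52) = 11.0
Q = 52.56, so δQ/Q = 11.0/52.56 = 0.209.

0.209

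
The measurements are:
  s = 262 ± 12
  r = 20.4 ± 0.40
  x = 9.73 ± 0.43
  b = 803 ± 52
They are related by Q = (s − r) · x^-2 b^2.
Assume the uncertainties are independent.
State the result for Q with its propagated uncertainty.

Let u = s − r = 242. δu = √(δs² + δr²) = √(144 + 0.160) = 12.0, so δu/u = 0.0497.
Q is then a monomial in u, x, b:
δQ/Q = √((δu/u)² + (-2·δx/x)² + (2·δb/b)²) = √(0.00247 + 0.00781 + 0.0168) = 0.164
Q = 1.65e+06, so δQ = 0.164 × 1.65e+06 = 2.71e+05.

(1.65 ± 0.271) × 10^6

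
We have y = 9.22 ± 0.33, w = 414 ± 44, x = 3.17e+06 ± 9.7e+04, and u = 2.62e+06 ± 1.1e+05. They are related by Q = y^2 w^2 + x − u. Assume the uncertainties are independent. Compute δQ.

Let p = y^2·w^2 = 1.46e+07. δp/p = √((2·δy/y)² + (2·δw/w)²) = √(0.00512 + 0.0452) = 0.224, so δp = 3.27e+06.
Q = p + x − u: δQ = √(δp² + δx² + δu²) = √(1.07e+13 + 9.41e+09 + 1.21e+10) = 3.27e+06

3.27e+06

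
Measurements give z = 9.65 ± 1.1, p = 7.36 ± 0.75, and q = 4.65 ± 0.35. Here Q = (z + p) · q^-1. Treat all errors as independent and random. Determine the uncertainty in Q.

Let u = z + p = 17.0. δu = √(δz² + δp²) = √(1.21 + 0.562) = 1.33, so δu/u = 0.0783.
Q is then a monomial in u, q:
δQ/Q = √((δu/u)² + (-1·δq/q)²) = √(0.00613 + 0.00567) = 0.109
Q = 3.66, so δQ = 0.109 × 3.66 = 0.397.

0.397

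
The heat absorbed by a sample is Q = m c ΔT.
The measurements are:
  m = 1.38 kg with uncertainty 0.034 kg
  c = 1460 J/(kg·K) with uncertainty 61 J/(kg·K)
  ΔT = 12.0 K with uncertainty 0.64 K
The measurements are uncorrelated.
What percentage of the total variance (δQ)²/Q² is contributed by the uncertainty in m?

11.7%

(δQ/Q)² = (1·δm/m)² + (1·δc/c)² + (1·δΔT/ΔT)²
  m term: (1×0.0246)² = 0.000607
  c term: (1×0.0418)² = 0.00175
  ΔT term: (1×0.0533)² = 0.00284
Total = 0.00520. Share from m = 0.000607/0.00520 = 0.117.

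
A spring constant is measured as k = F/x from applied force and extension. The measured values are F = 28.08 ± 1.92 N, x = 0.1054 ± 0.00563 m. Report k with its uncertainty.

266.4 ± 23.1 N/m

Relative error in a monomial: (δk/k)² = Σ (nᵢ · δxᵢ/xᵢ)².
  (1·δF/F)² = (1×0.0684)² = 0.00468;  (-1·δx/x)² = (-1×0.0534)² = 0.00285
δk/k = √(0.00753) = 0.0868
k = 266.4 N/m, so δk = 0.0868 × 266.4 = 23.1 N/m.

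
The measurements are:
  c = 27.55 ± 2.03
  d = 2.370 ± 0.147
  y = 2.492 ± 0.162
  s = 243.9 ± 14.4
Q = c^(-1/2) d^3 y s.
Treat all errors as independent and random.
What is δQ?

For a monomial Q ∝ c^(-1/2), d^3, y, s, fractional errors add in quadrature:
  (−½·δc/c)² = (-0.5×0.0737)² = 0.00136;  (3·δd/d)² = (3×0.0620)² = 0.0346;  (1·δy/y)² = (1×0.0650)² = 0.00423;  (1·δs/s)² = (1×0.0590)² = 0.00349
δQ/Q = √(0.0437) = 0.209
Q = 1542, so δQ = 0.209 × 1542 = 322.

322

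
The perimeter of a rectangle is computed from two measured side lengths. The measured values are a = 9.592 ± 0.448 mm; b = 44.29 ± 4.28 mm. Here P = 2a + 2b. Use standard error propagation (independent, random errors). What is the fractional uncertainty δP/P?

0.0799

For a sum/difference, combine absolute errors in quadrature:
  (2·δa)² = 0.803;  (2·δb)² = 73.3
δP = √(74.1) = 8.61 mm
P = 107.8 mm, so δP/P = 8.61/107.8 = 0.0799.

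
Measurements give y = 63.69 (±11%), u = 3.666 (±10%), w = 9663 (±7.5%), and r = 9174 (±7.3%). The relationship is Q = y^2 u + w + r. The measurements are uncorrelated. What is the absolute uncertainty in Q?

Let p = y^2·u = 14870. δp/p = √((2·δy/y)² + (1·δu/u)²) = √(0.0484 + 0.0100) = 0.242, so δp = 3590.
Q = p + w + r: δQ = √(δp² + δw² + δr²) = √(1.29e+07 + 5.25e+05 + 4.49e+05) = 3730

3730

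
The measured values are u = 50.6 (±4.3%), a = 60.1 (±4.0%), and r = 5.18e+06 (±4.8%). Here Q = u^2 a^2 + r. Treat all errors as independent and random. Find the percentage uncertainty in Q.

Let p = u^2·a^2 = 9.25e+06. δp/p = √((2·δu/u)² + (2·δa/a)²) = √(0.00740 + 0.00640) = 0.117, so δp = 1.09e+06.
Q = p + r: δQ = √(δp² + δr²) = √(1.18e+12 + 6.18e+10) = 1.11e+06
Q = 1.44e+07, so δQ/Q = 1.11e+06/1.44e+07 = 0.0772.

7.72%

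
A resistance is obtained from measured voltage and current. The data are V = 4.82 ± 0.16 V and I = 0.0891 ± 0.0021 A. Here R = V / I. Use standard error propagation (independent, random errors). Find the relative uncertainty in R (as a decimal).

0.0407

Relative error in a monomial: (δR/R)² = Σ (nᵢ · δxᵢ/xᵢ)².
  (1·δV/V)² = (1×0.0332)² = 0.00110;  (-1·δI/I)² = (-1×0.0236)² = 0.000555
δR/R = √(0.00166) = 0.0407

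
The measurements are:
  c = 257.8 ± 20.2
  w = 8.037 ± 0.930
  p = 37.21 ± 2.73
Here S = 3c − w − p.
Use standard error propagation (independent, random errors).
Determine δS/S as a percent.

Absolute uncertainties add in quadrature for a linear combination:
  (3·δc)² = 3670;  (δw)² = 0.865;  (δp)² = 7.45
δS = √(3680) = 60.7
S = 728.2, so δS/S = 60.7/728.2 = 0.0833.

8.33%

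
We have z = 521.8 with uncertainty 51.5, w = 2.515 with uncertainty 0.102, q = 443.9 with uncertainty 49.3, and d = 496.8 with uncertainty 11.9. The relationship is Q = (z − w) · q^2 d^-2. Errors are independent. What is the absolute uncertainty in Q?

103

Let u = z − w = 519.3. δu = √(δz² + δw²) = √(2650 + 0.0104) = 51.5, so δu/u = 0.0992.
Q is then a monomial in u, q, d:
δQ/Q = √((δu/u)² + (2·δq/q)² + (-2·δd/d)²) = √(0.00984 + 0.0493 + 0.00230) = 0.248
Q = 414.6, so δQ = 0.248 × 414.6 = 103.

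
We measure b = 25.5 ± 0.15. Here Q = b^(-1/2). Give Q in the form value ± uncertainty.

0.198 ± 0.000582

Q ∝ b^(-1/2), so δQ/Q = |−½| · δb/b = 0.5 × 0.00588 = 0.00294.
Q = 0.198, so δQ = 0.00294 × 0.198 = 0.000582.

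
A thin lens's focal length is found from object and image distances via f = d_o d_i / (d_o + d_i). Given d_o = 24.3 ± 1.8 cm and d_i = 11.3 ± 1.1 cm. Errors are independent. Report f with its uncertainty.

∂f/∂d_o = (d_i/(d_o+d_i))² = 0.101;  ∂f/∂d_i = (d_o/(d_o+d_i))² = 0.466
δf = √((∂f/∂d_o · δd_o)² + (∂f/∂d_i · δd_i)²) = √(0.0329 + 0.263) = 0.544 cm
f = 7.71 cm.

7.71 ± 0.544 cm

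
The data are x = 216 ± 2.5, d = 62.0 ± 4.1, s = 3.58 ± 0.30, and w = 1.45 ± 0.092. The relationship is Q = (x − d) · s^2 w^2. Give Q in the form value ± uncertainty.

4150 ± 882

Let u = x − d = 154. δu = √(δx² + δd²) = √(6.25 + 16.8) = 4.80, so δu/u = 0.0312.
Q is then a monomial in u, s, w:
δQ/Q = √((δu/u)² + (2·δs/s)² + (2·δw/w)²) = √(0.000972 + 0.0281 + 0.0161) = 0.213
Q = 4150, so δQ = 0.213 × 4150 = 882.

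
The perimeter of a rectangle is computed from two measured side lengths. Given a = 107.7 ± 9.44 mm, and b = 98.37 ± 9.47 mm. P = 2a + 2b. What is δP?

26.7 mm

Each term contributes (cᵢ δxᵢ)² to (δP)²:
  (2·δa)² = 356;  (2·δb)² = 359
δP = √(715) = 26.7 mm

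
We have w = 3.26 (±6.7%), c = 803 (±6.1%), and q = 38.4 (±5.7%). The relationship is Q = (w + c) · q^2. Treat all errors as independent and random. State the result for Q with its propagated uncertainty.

Let u = w + c = 806. δu = √(δw² + δc²) = √(0.0477 + 2400) = 49.0, so δu/u = 0.0608.
Q is then a monomial in u, q:
δQ/Q = √((δu/u)² + (2·δq/q)²) = √(0.00369 + 0.0130) = 0.129
Q = 1.19e+06, so δQ = 0.129 × 1.19e+06 = 1.54e+05.

(1.19 ± 0.154) × 10^6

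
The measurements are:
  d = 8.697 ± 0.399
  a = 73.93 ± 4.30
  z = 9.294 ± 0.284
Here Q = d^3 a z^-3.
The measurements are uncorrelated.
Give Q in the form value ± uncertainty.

Each factor contributes (exponent × relative error)² to (δQ/Q)²:
  (3·δd/d)² = (3×0.0459)² = 0.0189;  (1·δa/a)² = (1×0.0582)² = 0.00338;  (-3·δz/z)² = (-3×0.0306)² = 0.00840
δQ/Q = √(0.0307) = 0.175
Q = 60.58, so δQ = 0.175 × 60.58 = 10.6.

60.58 ± 10.6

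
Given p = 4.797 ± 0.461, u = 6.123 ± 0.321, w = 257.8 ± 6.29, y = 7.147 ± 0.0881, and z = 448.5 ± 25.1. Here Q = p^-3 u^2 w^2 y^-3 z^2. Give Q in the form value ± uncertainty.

Each factor contributes (exponent × relative error)² to (δQ/Q)²:
  (-3·δp/p)² = (-3×0.0961)² = 0.0831;  (2·δu/u)² = (2×0.0524)² = 0.0110;  (2·δw/w)² = (2×0.0244)² = 0.00238;  (-3·δy/y)² = (-3×0.0123)² = 0.00137;  (2·δz/z)² = (2×0.0560)² = 0.0125
δQ/Q = √(0.110) = 0.332
Q = 1.244e+07, so δQ = 0.332 × 1.244e+07 = 4.13e+06.

(1.244 ± 0.413) × 10^7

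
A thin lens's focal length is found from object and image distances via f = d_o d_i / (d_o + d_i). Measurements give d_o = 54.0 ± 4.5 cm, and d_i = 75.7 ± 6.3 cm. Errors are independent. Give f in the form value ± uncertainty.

31.5 ± 1.88 cm

∂f/∂d_o = (d_i/(d_o+d_i))² = 0.341;  ∂f/∂d_i = (d_o/(d_o+d_i))² = 0.173
δf = √((∂f/∂d_o · δd_o)² + (∂f/∂d_i · δd_i)²) = √(2.35 + 1.19) = 1.88 cm
f = 31.5 cm.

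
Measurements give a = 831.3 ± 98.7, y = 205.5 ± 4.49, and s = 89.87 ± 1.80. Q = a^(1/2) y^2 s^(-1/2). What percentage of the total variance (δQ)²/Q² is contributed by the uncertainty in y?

34.5%

(δQ/Q)² = (½·δa/a)² + (2·δy/y)² + (−½·δs/s)²
  a term: (0.5×0.119)² = 0.00352
  y term: (2×0.0218)² = 0.00191
  s term: (-0.5×0.0200)² = 0.000100
Total = 0.00553. Share from y = 0.00191/0.00553 = 0.345.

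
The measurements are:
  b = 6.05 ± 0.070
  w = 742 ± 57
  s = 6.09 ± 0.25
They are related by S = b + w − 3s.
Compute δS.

57.0

Sums and differences: (δS)² = Σ (cᵢ δxᵢ)².
  (δb)² = 0.00490;  (δw)² = 3250;  (3·δs)² = 0.562
δS = √(3250) = 57.0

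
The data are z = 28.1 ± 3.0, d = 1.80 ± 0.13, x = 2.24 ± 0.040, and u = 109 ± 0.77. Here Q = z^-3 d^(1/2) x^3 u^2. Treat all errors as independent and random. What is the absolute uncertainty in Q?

Each factor contributes (exponent × relative error)² to (δQ/Q)²:
  (-3·δz/z)² = (-3×0.107)² = 0.103;  (½·δd/d)² = (0.5×0.0722)² = 0.00130;  (3·δx/x)² = (3×0.0179)² = 0.00287;  (2·δu/u)² = (2×0.00706)² = 0.000200
δQ/Q = √(0.107) = 0.327
Q = 8.07, so δQ = 0.327 × 8.07 = 2.64.

2.64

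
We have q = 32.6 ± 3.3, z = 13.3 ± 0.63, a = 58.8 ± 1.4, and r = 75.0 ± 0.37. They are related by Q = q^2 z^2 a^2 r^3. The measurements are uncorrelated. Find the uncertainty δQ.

6.28e+13

Each factor contributes (exponent × relative error)² to (δQ/Q)²:
  (2·δq/q)² = (2×0.101)² = 0.0410;  (2·δz/z)² = (2×0.0474)² = 0.00898;  (2·δa/a)² = (2×0.0238)² = 0.00227;  (3·δr/r)² = (3×0.00493)² = 0.000219
δQ/Q = √(0.0524) = 0.229
Q = 2.74e+14, so δQ = 0.229 × 2.74e+14 = 6.28e+13.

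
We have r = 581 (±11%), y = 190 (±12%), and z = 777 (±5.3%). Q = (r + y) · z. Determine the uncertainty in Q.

Let u = r + y = 771. δu = √(δr² + δy²) = √(4080 + 520) = 67.9, so δu/u = 0.0880.
Q is then a monomial in u, z:
δQ/Q = √((δu/u)² + (1·δz/z)²) = √(0.00775 + 0.00281) = 0.103
Q = 5.99e+05, so δQ = 0.103 × 5.99e+05 = 61500.

61500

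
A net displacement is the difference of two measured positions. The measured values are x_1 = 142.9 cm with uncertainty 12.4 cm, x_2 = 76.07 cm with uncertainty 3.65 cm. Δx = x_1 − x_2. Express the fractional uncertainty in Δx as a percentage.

Absolute uncertainties add in quadrature for a linear combination:
  (δx_1)² = 154;  (δx_2)² = 13.3
δΔx = √(167) = 12.9 cm
Δx = 66.83 cm, so δΔx/Δx = 12.9/66.83 = 0.193.

19.3%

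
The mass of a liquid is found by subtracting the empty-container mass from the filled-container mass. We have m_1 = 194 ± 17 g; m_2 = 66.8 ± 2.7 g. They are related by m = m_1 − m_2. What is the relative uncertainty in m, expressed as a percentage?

For a sum/difference, combine absolute errors in quadrature:
  (δm_1)² = 289;  (δm_2)² = 7.29
δm = √(296) = 17.2 g
m = 127 g, so δm/m = 17.2/127 = 0.135.

13.5%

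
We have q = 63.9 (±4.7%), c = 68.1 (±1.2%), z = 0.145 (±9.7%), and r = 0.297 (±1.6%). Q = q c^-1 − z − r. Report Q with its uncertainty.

Let p = q·c^-1 = 0.938. δp/p = √((1·δq/q)² + (-1·δc/c)²) = √(0.00221 + 0.000144) = 0.0485, so δp = 0.0455.
Q = p − z − r: δQ = √(δp² + δz² + δr²) = √(0.00207 + 0.000198 + 2.26e-05) = 0.0479
Q = 0.496.

0.496 ± 0.0479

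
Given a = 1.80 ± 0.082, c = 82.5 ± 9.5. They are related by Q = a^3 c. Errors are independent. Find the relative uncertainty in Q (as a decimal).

0.179

Relative error in a monomial: (δQ/Q)² = Σ (nᵢ · δxᵢ/xᵢ)².
  (3·δa/a)² = (3×0.0456)² = 0.0187;  (1·δc/c)² = (1×0.115)² = 0.0133
δQ/Q = √(0.0319) = 0.179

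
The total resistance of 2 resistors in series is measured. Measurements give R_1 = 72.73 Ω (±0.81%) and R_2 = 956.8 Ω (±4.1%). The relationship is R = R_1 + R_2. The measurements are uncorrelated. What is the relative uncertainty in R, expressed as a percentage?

3.81%

Each term contributes (cᵢ δxᵢ)² to (δR)²:
  (δR_1)² = 0.347;  (δR_2)² = 1540
δR = √(1540) = 39.2 Ω
R = 1030 Ω, so δR/R = 39.2/1030 = 0.0381.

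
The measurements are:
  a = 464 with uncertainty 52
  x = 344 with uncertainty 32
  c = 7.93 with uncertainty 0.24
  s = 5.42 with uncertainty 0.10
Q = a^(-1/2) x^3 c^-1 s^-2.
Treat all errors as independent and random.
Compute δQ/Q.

0.289

Each factor contributes (exponent × relative error)² to (δQ/Q)²:
  (−½·δa/a)² = (-0.5×0.112)² = 0.00314;  (3·δx/x)² = (3×0.0930)² = 0.0779;  (-1·δc/c)² = (-1×0.0303)² = 0.000916;  (-2·δs/s)² = (-2×0.0185)² = 0.00136
δQ/Q = √(0.0833) = 0.289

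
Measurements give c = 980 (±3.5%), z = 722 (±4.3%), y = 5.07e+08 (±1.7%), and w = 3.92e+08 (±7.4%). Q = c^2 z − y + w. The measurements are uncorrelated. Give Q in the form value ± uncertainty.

Let p = c^2·z = 6.93e+08. δp/p = √((2·δc/c)² + (1·δz/z)²) = √(0.00490 + 0.00185) = 0.0822, so δp = 5.7e+07.
Q = p − y + w: δQ = √(δp² + δy² + δw²) = √(3.25e+15 + 7.43e+13 + 8.41e+14) = 6.45e+07
Q = 5.78e+08.

(5.78 ± 0.645) × 10^8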